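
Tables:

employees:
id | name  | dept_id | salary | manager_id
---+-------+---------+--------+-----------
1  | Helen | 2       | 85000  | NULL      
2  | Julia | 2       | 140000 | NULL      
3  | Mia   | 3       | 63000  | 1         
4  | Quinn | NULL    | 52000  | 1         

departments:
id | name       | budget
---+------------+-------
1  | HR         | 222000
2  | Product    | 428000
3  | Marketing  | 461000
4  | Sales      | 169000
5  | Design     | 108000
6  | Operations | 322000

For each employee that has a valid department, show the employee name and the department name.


INNER JOIN keeps only employees rows whose dept_id matches an id in departments. Walk through each employee:
  - employee 1 (Helen): dept_id=2 -> matches Product
  - employee 2 (Julia): dept_id=2 -> matches Product
  - employee 3 (Mia): dept_id=3 -> matches Marketing
  - employee 4 (Quinn): dept_id=NULL, no match -> dropped
So 1 of 4 rows is dropped.

SQL:
SELECT a.name, b.name AS department
FROM employees a
INNER JOIN departments b ON a.dept_id = b.id

Result:
name  | department
------+-----------
Helen | Product   
Julia | Product   
Mia   | Marketing 


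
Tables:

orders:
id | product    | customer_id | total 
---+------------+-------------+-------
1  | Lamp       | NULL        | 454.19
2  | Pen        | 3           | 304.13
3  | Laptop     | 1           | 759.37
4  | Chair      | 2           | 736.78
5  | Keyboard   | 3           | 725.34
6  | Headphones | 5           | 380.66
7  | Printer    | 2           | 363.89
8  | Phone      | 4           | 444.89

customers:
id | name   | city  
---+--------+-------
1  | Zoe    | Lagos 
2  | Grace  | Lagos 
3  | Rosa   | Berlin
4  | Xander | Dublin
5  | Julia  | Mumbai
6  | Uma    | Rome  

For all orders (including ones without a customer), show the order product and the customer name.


LEFT JOIN keeps every row from orders (the left table); where customer_id has no match in customers, the customer columns become NULL. Walk through each order:
  - order 1 (Lamp): customer_id=NULL, no match -> kept with NULL
  - order 2 (Pen): customer_id=3 -> matches Rosa
  - order 3 (Laptop): customer_id=1 -> matches Zoe
  - order 4 (Chair): customer_id=2 -> matches Grace
  - order 5 (Keyboard): customer_id=3 -> matches Rosa
  - order 6 (Headphones): customer_id=5 -> matches Julia
  - order 7 (Printer): customer_id=2 -> matches Grace
  - order 8 (Phone): customer_id=4 -> matches Xander
All 8 rows appear; 1 has NULL customer.

SQL:
SELECT a.product, b.name AS customer
FROM orders a
LEFT JOIN customers b ON a.customer_id = b.id

Result:
product    | customer
-----------+---------
Lamp       | NULL    
Pen        | Rosa    
Laptop     | Zoe     
Chair      | Grace   
Keyboard   | Rosa    
Headphones | Julia   
Printer    | Grace   
Phone      | Xander  


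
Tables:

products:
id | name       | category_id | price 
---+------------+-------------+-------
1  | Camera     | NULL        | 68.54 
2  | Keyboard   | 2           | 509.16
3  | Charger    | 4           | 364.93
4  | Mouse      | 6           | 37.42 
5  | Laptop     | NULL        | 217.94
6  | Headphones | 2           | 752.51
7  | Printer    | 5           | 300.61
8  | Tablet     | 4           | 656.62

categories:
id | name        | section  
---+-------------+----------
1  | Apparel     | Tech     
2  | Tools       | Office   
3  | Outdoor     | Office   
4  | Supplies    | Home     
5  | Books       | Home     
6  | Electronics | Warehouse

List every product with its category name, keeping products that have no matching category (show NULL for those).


LEFT JOIN keeps every row from products (the left table); where category_id has no match in categories, the category columns become NULL. Walk through each product:
  - product 1 (Camera): category_id=NULL, no match -> kept with NULL
  - product 2 (Keyboard): category_id=2 -> matches Tools
  - product 3 (Charger): category_id=4 -> matches Supplies
  - product 4 (Mouse): category_id=6 -> matches Electronics
  - product 5 (Laptop): category_id=NULL, no match -> kept with NULL
  - product 6 (Headphones): category_id=2 -> matches Tools
  - product 7 (Printer): category_id=5 -> matches Books
  - product 8 (Tablet): category_id=4 -> matches Supplies
All 8 rows appear; 2 have NULL category.

SQL:
SELECT a.name, b.name AS category
FROM products a
LEFT JOIN categories b ON a.category_id = b.id

Result:
name       | category   
-----------+------------
Camera     | NULL       
Keyboard   | Tools      
Charger    | Supplies   
Mouse      | Electronics
Laptop     | NULL       
Headphones | Tools      
Printer    | Books      
Tablet     | Supplies   


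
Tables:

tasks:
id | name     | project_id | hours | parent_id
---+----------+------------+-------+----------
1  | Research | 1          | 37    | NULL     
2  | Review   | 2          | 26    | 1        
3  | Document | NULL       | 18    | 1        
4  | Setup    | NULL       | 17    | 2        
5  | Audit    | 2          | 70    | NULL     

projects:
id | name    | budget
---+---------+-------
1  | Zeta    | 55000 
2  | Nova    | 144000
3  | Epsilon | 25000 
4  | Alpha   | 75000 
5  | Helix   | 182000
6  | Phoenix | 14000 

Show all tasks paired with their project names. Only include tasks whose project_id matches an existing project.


INNER JOIN keeps only tasks rows whose project_id matches an id in projects. Walk through each task:
  - task 1 (Research): project_id=1 -> matches Zeta
  - task 2 (Review): project_id=2 -> matches Nova
  - task 3 (Document): project_id=NULL, no match -> dropped
  - task 4 (Setup): project_id=NULL, no match -> dropped
  - task 5 (Audit): project_id=2 -> matches Nova
So 2 of 5 rows are dropped.

SQL:
SELECT a.name, b.name AS project
FROM tasks a
INNER JOIN projects b ON a.project_id = b.id

Result:
name     | project
---------+--------
Research | Zeta   
Review   | Nova   
Audit    | Nova   


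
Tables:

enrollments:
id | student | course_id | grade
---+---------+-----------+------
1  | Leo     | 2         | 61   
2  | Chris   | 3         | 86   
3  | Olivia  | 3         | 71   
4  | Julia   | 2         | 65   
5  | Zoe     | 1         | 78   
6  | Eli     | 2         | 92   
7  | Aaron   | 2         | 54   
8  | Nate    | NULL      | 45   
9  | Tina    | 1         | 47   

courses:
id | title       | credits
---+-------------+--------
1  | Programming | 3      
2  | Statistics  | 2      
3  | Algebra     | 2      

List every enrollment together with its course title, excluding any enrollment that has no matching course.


INNER JOIN keeps only enrollments rows whose course_id matches an id in courses. Walk through each enrollment:
  - enrollment 1 (Leo): course_id=2 -> matches Statistics
  - enrollment 2 (Chris): course_id=3 -> matches Algebra
  - enrollment 3 (Olivia): course_id=3 -> matches Algebra
  - enrollment 4 (Julia): course_id=2 -> matches Statistics
  - enrollment 5 (Zoe): course_id=1 -> matches Programming
  - enrollment 6 (Eli): course_id=2 -> matches Statistics
  - enrollment 7 (Aaron): course_id=2 -> matches Statistics
  - enrollment 8 (Nate): course_id=NULL, no match -> dropped
  - enrollment 9 (Tina): course_id=1 -> matches Programming
So 1 of 9 rows is dropped.

SQL:
SELECT a.student, b.title AS course
FROM enrollments a
INNER JOIN courses b ON a.course_id = b.id

Result:
student | course     
--------+------------
Leo     | Statistics 
Chris   | Algebra    
Olivia  | Algebra    
Julia   | Statistics 
Zoe     | Programming
Eli     | Statistics 
Aaron   | Statistics 
Tina    | Programming


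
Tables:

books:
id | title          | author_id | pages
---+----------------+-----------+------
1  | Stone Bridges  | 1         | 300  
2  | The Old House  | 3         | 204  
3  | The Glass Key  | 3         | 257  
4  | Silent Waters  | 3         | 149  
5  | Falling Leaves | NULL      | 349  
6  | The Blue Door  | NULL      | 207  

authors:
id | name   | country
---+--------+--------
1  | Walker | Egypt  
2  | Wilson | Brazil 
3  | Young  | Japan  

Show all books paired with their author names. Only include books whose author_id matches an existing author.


INNER JOIN keeps only books rows whose author_id matches an id in authors. Walk through each book:
  - book 1 (Stone Bridges): author_id=1 -> matches Walker
  - book 2 (The Old House): author_id=3 -> matches Young
  - book 3 (The Glass Key): author_id=3 -> matches Young
  - book 4 (Silent Waters): author_id=3 -> matches Young
  - book 5 (Falling Leaves): author_id=NULL, no match -> dropped
  - book 6 (The Blue Door): author_id=NULL, no match -> dropped
So 2 of 6 rows are dropped.

SQL:
SELECT a.title, b.name AS author
FROM books a
INNER JOIN authors b ON a.author_id = b.id

Result:
title         | author
--------------+-------
Stone Bridges | Walker
The Old House | Young 
The Glass Key | Young 
Silent Waters | Young 


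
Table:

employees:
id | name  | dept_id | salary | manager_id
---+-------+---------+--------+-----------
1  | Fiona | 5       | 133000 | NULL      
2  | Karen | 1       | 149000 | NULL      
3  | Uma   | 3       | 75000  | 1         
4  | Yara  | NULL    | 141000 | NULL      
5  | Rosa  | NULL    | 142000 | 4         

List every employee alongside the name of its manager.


This is a self-join: employees is joined to a second copy of itself, matching each row's manager_id to another row's id. Use LEFT JOIN so rows with manager_id=NULL are kept.
  - employee 1 (Fiona): manager_id=NULL -> NULL
  - employee 2 (Karen): manager_id=NULL -> NULL
  - employee 3 (Uma): manager_id=1 -> Fiona
  - employee 4 (Yara): manager_id=NULL -> NULL
  - employee 5 (Rosa): manager_id=4 -> Yara

SQL:
SELECT a.name AS item, b.name AS manager
FROM employees a
LEFT JOIN employees b ON a.manager_id = b.id

Result:
item  | manager
------+--------
Fiona | NULL   
Karen | NULL   
Uma   | Fiona  
Yara  | NULL   
Rosa  | Yara   


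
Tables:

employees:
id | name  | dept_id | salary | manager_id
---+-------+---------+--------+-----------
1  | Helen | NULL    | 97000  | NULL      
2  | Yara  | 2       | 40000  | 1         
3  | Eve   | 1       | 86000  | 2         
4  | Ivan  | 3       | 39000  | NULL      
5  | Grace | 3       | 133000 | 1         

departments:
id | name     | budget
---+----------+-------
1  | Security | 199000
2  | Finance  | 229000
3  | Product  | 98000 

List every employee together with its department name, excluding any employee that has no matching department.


INNER JOIN keeps only employees rows whose dept_id matches an id in departments. Walk through each employee:
  - employee 1 (Helen): dept_id=NULL, no match -> dropped
  - employee 2 (Yara): dept_id=2 -> matches Finance
  - employee 3 (Eve): dept_id=1 -> matches Security
  - employee 4 (Ivan): dept_id=3 -> matches Product
  - employee 5 (Grace): dept_id=3 -> matches Product
So 1 of 5 rows is dropped.

SQL:
SELECT a.name, b.name AS department
FROM employees a
INNER JOIN departments b ON a.dept_id = b.id

Result:
name  | department
------+-----------
Yara  | Finance   
Eve   | Security  
Ivan  | Product   
Grace | Product   


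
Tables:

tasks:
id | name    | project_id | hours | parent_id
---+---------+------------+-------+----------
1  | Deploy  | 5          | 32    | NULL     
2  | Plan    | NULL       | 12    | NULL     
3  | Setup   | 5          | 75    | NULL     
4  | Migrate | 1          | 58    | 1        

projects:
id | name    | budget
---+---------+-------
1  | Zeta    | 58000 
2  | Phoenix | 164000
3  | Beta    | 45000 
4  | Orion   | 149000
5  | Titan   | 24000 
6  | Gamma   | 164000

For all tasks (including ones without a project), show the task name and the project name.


LEFT JOIN keeps every row from tasks (the left table); where project_id has no match in projects, the project columns become NULL. Walk through each task:
  - task 1 (Deploy): project_id=5 -> matches Titan
  - task 2 (Plan): project_id=NULL, no match -> kept with NULL
  - task 3 (Setup): project_id=5 -> matches Titan
  - task 4 (Migrate): project_id=1 -> matches Zeta
All 4 rows appear; 1 has NULL project.

SQL:
SELECT a.name, b.name AS project
FROM tasks a
LEFT JOIN projects b ON a.project_id = b.id

Result:
name    | project
--------+--------
Deploy  | Titan  
Plan    | NULL   
Setup   | Titan  
Migrate | Zeta   


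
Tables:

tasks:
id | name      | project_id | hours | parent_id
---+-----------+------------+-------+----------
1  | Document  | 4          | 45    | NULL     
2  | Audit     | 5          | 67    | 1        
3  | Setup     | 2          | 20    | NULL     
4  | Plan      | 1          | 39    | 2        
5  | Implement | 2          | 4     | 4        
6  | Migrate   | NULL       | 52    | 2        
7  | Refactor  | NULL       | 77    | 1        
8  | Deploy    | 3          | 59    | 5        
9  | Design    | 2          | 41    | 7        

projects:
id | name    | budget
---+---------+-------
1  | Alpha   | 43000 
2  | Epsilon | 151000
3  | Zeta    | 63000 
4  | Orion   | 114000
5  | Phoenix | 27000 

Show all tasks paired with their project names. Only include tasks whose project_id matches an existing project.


INNER JOIN keeps only tasks rows whose project_id matches an id in projects. Walk through each task:
  - task 1 (Document): project_id=4 -> matches Orion
  - task 2 (Audit): project_id=5 -> matches Phoenix
  - task 3 (Setup): project_id=2 -> matches Epsilon
  - task 4 (Plan): project_id=1 -> matches Alpha
  - task 5 (Implement): project_id=2 -> matches Epsilon
  - task 6 (Migrate): project_id=NULL, no match -> dropped
  - task 7 (Refactor): project_id=NULL, no match -> dropped
  - task 8 (Deploy): project_id=3 -> matches Zeta
  - task 9 (Design): project_id=2 -> matches Epsilon
So 2 of 9 rows are dropped.

SQL:
SELECT a.name, b.name AS project
FROM tasks a
INNER JOIN projects b ON a.project_id = b.id

Result:
name      | project
----------+--------
Document  | Orion  
Audit     | Phoenix
Setup     | Epsilon
Plan      | Alpha  
Implement | Epsilon
Deploy    | Zeta   
Design    | Epsilon


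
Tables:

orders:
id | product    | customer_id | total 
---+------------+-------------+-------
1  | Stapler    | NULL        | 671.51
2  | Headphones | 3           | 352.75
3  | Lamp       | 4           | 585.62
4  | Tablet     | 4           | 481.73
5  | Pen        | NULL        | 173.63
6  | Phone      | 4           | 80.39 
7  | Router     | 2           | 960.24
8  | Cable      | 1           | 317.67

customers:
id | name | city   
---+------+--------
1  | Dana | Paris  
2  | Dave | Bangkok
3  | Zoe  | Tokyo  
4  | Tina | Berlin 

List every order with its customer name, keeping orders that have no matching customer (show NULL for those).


LEFT JOIN keeps every row from orders (the left table); where customer_id has no match in customers, the customer columns become NULL. Walk through each order:
  - order 1 (Stapler): customer_id=NULL, no match -> kept with NULL
  - order 2 (Headphones): customer_id=3 -> matches Zoe
  - order 3 (Lamp): customer_id=4 -> matches Tina
  - order 4 (Tablet): customer_id=4 -> matches Tina
  - order 5 (Pen): customer_id=NULL, no match -> kept with NULL
  - order 6 (Phone): customer_id=4 -> matches Tina
  - order 7 (Router): customer_id=2 -> matches Dave
  - order 8 (Cable): customer_id=1 -> matches Dana
All 8 rows appear; 2 have NULL customer.

SQL:
SELECT a.product, b.name AS customer
FROM orders a
LEFT JOIN customers b ON a.customer_id = b.id

Result:
product    | customer
-----------+---------
Stapler    | NULL    
Headphones | Zoe     
Lamp       | Tina    
Tablet     | Tina    
Pen        | NULL    
Phone      | Tina    
Router     | Dave    
Cable      | Dana    


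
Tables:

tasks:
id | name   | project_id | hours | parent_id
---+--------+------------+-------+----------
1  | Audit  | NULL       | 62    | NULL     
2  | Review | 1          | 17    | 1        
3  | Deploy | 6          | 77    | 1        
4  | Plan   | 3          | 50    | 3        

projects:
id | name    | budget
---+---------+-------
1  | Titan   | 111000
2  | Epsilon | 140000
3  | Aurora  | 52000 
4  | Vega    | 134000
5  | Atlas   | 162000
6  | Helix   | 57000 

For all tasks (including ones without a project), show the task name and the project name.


LEFT JOIN keeps every row from tasks (the left table); where project_id has no match in projects, the project columns become NULL. Walk through each task:
  - task 1 (Audit): project_id=NULL, no match -> kept with NULL
  - task 2 (Review): project_id=1 -> matches Titan
  - task 3 (Deploy): project_id=6 -> matches Helix
  - task 4 (Plan): project_id=3 -> matches Aurora
All 4 rows appear; 1 has NULL project.

SQL:
SELECT a.name, b.name AS project
FROM tasks a
LEFT JOIN projects b ON a.project_id = b.id

Result:
name   | project
-------+--------
Audit  | NULL   
Review | Titan  
Deploy | Helix  
Plan   | Aurora 


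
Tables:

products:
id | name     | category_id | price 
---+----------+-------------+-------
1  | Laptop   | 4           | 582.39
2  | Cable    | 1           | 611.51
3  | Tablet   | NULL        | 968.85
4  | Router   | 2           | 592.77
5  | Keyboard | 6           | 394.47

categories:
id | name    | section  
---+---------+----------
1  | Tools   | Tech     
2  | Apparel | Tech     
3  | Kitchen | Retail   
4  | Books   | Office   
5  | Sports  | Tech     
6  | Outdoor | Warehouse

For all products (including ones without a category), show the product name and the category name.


LEFT JOIN keeps every row from products (the left table); where category_id has no match in categories, the category columns become NULL. Walk through each product:
  - product 1 (Laptop): category_id=4 -> matches Books
  - product 2 (Cable): category_id=1 -> matches Tools
  - product 3 (Tablet): category_id=NULL, no match -> kept with NULL
  - product 4 (Router): category_id=2 -> matches Apparel
  - product 5 (Keyboard): category_id=6 -> matches Outdoor
All 5 rows appear; 1 has NULL category.

SQL:
SELECT a.name, b.name AS category
FROM products a
LEFT JOIN categories b ON a.category_id = b.id

Result:
name     | category
---------+---------
Laptop   | Books   
Cable    | Tools   
Tablet   | NULL    
Router   | Apparel 
Keyboard | Outdoor 


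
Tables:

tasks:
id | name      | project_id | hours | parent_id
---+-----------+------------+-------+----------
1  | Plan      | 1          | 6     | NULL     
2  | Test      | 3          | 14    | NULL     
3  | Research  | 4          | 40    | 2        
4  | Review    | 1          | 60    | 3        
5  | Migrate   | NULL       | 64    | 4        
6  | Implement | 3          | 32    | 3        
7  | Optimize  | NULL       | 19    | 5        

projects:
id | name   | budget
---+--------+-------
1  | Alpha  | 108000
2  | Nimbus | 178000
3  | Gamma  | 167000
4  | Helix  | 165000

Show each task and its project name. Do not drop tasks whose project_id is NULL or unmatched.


LEFT JOIN keeps every row from tasks (the left table); where project_id has no match in projects, the project columns become NULL. Walk through each task:
  - task 1 (Plan): project_id=1 -> matches Alpha
  - task 2 (Test): project_id=3 -> matches Gamma
  - task 3 (Research): project_id=4 -> matches Helix
  - task 4 (Review): project_id=1 -> matches Alpha
  - task 5 (Migrate): project_id=NULL, no match -> kept with NULL
  - task 6 (Implement): project_id=3 -> matches Gamma
  - task 7 (Optimize): project_id=NULL, no match -> kept with NULL
All 7 rows appear; 2 have NULL project.

SQL:
SELECT a.name, b.name AS project
FROM tasks a
LEFT JOIN projects b ON a.project_id = b.id

Result:
name      | project
----------+--------
Plan      | Alpha  
Test      | Gamma  
Research  | Helix  
Review    | Alpha  
Migrate   | NULL   
Implement | Gamma  
Optimize  | NULL   


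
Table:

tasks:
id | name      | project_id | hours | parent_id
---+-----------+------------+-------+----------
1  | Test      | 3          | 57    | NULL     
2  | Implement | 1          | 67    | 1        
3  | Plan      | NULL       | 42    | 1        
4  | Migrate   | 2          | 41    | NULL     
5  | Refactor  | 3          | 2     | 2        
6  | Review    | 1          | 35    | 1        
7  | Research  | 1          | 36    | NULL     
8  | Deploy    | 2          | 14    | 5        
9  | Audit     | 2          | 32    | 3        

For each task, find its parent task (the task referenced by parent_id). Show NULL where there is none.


This is a self-join: tasks is joined to a second copy of itself, matching each row's parent_id to another row's id. Use LEFT JOIN so rows with parent_id=NULL are kept.
  - task 1 (Test): parent_id=NULL -> NULL
  - task 2 (Implement): parent_id=1 -> Test
  - task 3 (Plan): parent_id=1 -> Test
  - task 4 (Migrate): parent_id=NULL -> NULL
  - task 5 (Refactor): parent_id=2 -> Implement
  - task 6 (Review): parent_id=1 -> Test
  - task 7 (Research): parent_id=NULL -> NULL
  - task 8 (Deploy): parent_id=5 -> Refactor
  - task 9 (Audit): parent_id=3 -> Plan

SQL:
SELECT a.name AS item, b.name AS parent
FROM tasks a
LEFT JOIN tasks b ON a.parent_id = b.id

Result:
item      | parent   
----------+----------
Test      | NULL     
Implement | Test     
Plan      | Test     
Migrate   | NULL     
Refactor  | Implement
Review    | Test     
Research  | NULL     
Deploy    | Refactor 
Audit     | Plan     


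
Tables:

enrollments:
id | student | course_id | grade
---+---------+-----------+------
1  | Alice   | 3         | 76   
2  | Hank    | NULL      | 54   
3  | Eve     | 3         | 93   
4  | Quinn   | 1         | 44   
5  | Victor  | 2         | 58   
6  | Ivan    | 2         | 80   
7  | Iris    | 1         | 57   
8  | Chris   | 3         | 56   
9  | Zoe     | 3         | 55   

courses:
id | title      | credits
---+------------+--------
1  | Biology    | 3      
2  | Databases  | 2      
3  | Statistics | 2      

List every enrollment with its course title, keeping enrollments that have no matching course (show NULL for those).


LEFT JOIN keeps every row from enrollments (the left table); where course_id has no match in courses, the course columns become NULL. Walk through each enrollment:
  - enrollment 1 (Alice): course_id=3 -> matches Statistics
  - enrollment 2 (Hank): course_id=NULL, no match -> kept with NULL
  - enrollment 3 (Eve): course_id=3 -> matches Statistics
  - enrollment 4 (Quinn): course_id=1 -> matches Biology
  - enrollment 5 (Victor): course_id=2 -> matches Databases
  - enrollment 6 (Ivan): course_id=2 -> matches Databases
  - enrollment 7 (Iris): course_id=1 -> matches Biology
  - enrollment 8 (Chris): course_id=3 -> matches Statistics
  - enrollment 9 (Zoe): course_id=3 -> matches Statistics
All 9 rows appear; 1 has NULL course.

SQL:
SELECT a.student, b.title AS course
FROM enrollments a
LEFT JOIN courses b ON a.course_id = b.id

Result:
student | course    
--------+-----------
Alice   | Statistics
Hank    | NULL      
Eve     | Statistics
Quinn   | Biology   
Victor  | Databases 
Ivan    | Databases 
Iris    | Biology   
Chris   | Statistics
Zoe     | Statistics


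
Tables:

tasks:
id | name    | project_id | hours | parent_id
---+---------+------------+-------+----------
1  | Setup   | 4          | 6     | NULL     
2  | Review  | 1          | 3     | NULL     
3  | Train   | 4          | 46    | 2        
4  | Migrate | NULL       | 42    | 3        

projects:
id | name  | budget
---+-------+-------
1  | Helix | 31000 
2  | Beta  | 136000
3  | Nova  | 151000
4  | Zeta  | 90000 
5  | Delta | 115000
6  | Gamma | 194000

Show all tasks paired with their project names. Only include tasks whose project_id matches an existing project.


INNER JOIN keeps only tasks rows whose project_id matches an id in projects. Walk through each task:
  - task 1 (Setup): project_id=4 -> matches Zeta
  - task 2 (Review): project_id=1 -> matches Helix
  - task 3 (Train): project_id=4 -> matches Zeta
  - task 4 (Migrate): project_id=NULL, no match -> dropped
So 1 of 4 rows is dropped.

SQL:
SELECT a.name, b.name AS project
FROM tasks a
INNER JOIN projects b ON a.project_id = b.id

Result:
name   | project
-------+--------
Setup  | Zeta   
Review | Helix  
Train  | Zeta   


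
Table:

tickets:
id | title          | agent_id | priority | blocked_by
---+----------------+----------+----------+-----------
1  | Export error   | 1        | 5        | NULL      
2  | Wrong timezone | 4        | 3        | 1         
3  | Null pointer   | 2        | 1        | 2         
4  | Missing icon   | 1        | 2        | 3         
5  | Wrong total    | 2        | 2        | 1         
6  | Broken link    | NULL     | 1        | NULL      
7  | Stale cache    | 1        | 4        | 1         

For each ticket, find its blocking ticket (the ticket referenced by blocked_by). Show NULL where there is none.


This is a self-join: tickets is joined to a second copy of itself, matching each row's blocked_by to another row's id. Use LEFT JOIN so rows with blocked_by=NULL are kept.
  - ticket 1 (Export error): blocked_by=NULL -> NULL
  - ticket 2 (Wrong timezone): blocked_by=1 -> Export error
  - ticket 3 (Null pointer): blocked_by=2 -> Wrong timezone
  - ticket 4 (Missing icon): blocked_by=3 -> Null pointer
  - ticket 5 (Wrong total): blocked_by=1 -> Export error
  - ticket 6 (Broken link): blocked_by=NULL -> NULL
  - ticket 7 (Stale cache): blocked_by=1 -> Export error

SQL:
SELECT a.title AS item, b.title AS blocked_by
FROM tickets a
LEFT JOIN tickets b ON a.blocked_by = b.id

Result:
item           | blocked_by    
---------------+---------------
Export error   | NULL          
Wrong timezone | Export error  
Null pointer   | Wrong timezone
Missing icon   | Null pointer  
Wrong total    | Export error  
Broken link    | NULL          
Stale cache    | Export error  


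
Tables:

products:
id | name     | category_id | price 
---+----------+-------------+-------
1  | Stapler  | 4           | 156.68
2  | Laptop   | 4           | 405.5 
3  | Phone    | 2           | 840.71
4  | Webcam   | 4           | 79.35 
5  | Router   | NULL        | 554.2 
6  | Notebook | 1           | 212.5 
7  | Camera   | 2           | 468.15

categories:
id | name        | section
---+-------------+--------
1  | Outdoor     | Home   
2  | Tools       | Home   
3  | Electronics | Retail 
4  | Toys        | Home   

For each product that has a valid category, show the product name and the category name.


INNER JOIN keeps only products rows whose category_id matches an id in categories. Walk through each product:
  - product 1 (Stapler): category_id=4 -> matches Toys
  - product 2 (Laptop): category_id=4 -> matches Toys
  - product 3 (Phone): category_id=2 -> matches Tools
  - product 4 (Webcam): category_id=4 -> matches Toys
  - product 5 (Router): category_id=NULL, no match -> dropped
  - product 6 (Notebook): category_id=1 -> matches Outdoor
  - product 7 (Camera): category_id=2 -> matches Tools
So 1 of 7 rows is dropped.

SQL:
SELECT a.name, b.name AS category
FROM products a
INNER JOIN categories b ON a.category_id = b.id

Result:
name     | category
---------+---------
Stapler  | Toys    
Laptop   | Toys    
Phone    | Tools   
Webcam   | Toys    
Notebook | Outdoor 
Camera   | Tools   


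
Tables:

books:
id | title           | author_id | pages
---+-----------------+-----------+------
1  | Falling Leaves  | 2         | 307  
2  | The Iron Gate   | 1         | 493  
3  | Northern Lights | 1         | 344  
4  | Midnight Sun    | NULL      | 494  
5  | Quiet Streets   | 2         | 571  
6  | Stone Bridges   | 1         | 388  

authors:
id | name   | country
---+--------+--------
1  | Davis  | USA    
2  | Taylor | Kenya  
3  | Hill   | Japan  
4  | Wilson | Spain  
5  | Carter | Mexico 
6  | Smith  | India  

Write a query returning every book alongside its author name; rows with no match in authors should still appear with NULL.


LEFT JOIN keeps every row from books (the left table); where author_id has no match in authors, the author columns become NULL. Walk through each book:
  - book 1 (Falling Leaves): author_id=2 -> matches Taylor
  - book 2 (The Iron Gate): author_id=1 -> matches Davis
  - book 3 (Northern Lights): author_id=1 -> matches Davis
  - book 4 (Midnight Sun): author_id=NULL, no match -> kept with NULL
  - book 5 (Quiet Streets): author_id=2 -> matches Taylor
  - book 6 (Stone Bridges): author_id=1 -> matches Davis
All 6 rows appear; 1 has NULL author.

SQL:
SELECT a.title, b.name AS author
FROM books a
LEFT JOIN authors b ON a.author_id = b.id

Result:
title           | author
----------------+-------
Falling Leaves  | Taylor
The Iron Gate   | Davis 
Northern Lights | Davis 
Midnight Sun    | NULL  
Quiet Streets   | Taylor
Stone Bridges   | Davis 


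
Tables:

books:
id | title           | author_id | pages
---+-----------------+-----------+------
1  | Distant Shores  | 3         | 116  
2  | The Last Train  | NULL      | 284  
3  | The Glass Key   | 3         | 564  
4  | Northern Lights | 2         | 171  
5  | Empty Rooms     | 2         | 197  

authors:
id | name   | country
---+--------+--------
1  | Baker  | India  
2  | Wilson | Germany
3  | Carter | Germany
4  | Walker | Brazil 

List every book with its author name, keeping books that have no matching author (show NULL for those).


LEFT JOIN keeps every row from books (the left table); where author_id has no match in authors, the author columns become NULL. Walk through each book:
  - book 1 (Distant Shores): author_id=3 -> matches Carter
  - book 2 (The Last Train): author_id=NULL, no match -> kept with NULL
  - book 3 (The Glass Key): author_id=3 -> matches Carter
  - book 4 (Northern Lights): author_id=2 -> matches Wilson
  - book 5 (Empty Rooms): author_id=2 -> matches Wilson
All 5 rows appear; 1 has NULL author.

SQL:
SELECT a.title, b.name AS author
FROM books a
LEFT JOIN authors b ON a.author_id = b.id

Result:
title           | author
----------------+-------
Distant Shores  | Carter
The Last Train  | NULL  
The Glass Key   | Carter
Northern Lights | Wilson
Empty Rooms     | Wilson


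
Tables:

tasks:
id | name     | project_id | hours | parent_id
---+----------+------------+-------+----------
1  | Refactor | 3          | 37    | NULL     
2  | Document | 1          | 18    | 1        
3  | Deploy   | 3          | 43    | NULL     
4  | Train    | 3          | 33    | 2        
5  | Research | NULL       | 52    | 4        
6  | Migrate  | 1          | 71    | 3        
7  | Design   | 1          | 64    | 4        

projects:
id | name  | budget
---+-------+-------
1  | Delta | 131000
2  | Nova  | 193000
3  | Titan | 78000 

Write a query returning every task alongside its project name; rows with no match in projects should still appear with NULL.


LEFT JOIN keeps every row from tasks (the left table); where project_id has no match in projects, the project columns become NULL. Walk through each task:
  - task 1 (Refactor): project_id=3 -> matches Titan
  - task 2 (Document): project_id=1 -> matches Delta
  - task 3 (Deploy): project_id=3 -> matches Titan
  - task 4 (Train): project_id=3 -> matches Titan
  - task 5 (Research): project_id=NULL, no match -> kept with NULL
  - task 6 (Migrate): project_id=1 -> matches Delta
  - task 7 (Design): project_id=1 -> matches Delta
All 7 rows appear; 1 has NULL project.

SQL:
SELECT a.name, b.name AS project
FROM tasks a
LEFT JOIN projects b ON a.project_id = b.id

Result:
name     | project
---------+--------
Refactor | Titan  
Document | Delta  
Deploy   | Titan  
Train    | Titan  
Research | NULL   
Migrate  | Delta  
Design   | Delta  


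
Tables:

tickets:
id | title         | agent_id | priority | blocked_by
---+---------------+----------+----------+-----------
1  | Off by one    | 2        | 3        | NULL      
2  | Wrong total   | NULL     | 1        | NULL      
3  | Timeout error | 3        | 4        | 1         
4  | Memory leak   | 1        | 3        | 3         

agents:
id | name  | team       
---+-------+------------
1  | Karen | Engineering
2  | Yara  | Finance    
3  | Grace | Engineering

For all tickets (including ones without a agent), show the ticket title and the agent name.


LEFT JOIN keeps every row from tickets (the left table); where agent_id has no match in agents, the agent columns become NULL. Walk through each ticket:
  - ticket 1 (Off by one): agent_id=2 -> matches Yara
  - ticket 2 (Wrong total): agent_id=NULL, no match -> kept with NULL
  - ticket 3 (Timeout error): agent_id=3 -> matches Grace
  - ticket 4 (Memory leak): agent_id=1 -> matches Karen
All 4 rows appear; 1 has NULL agent.

SQL:
SELECT a.title, b.name AS agent
FROM tickets a
LEFT JOIN agents b ON a.agent_id = b.id

Result:
title         | agent
--------------+------
Off by one    | Yara 
Wrong total   | NULL 
Timeout error | Grace
Memory leak   | Karen


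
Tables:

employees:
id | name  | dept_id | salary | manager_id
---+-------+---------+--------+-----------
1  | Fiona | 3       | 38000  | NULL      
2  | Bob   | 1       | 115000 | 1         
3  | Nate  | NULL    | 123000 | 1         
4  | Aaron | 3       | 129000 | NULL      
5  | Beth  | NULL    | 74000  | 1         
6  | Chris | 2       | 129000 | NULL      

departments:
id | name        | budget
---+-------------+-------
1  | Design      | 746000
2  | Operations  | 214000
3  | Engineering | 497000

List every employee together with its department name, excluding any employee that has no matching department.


INNER JOIN keeps only employees rows whose dept_id matches an id in departments. Walk through each employee:
  - employee 1 (Fiona): dept_id=3 -> matches Engineering
  - employee 2 (Bob): dept_id=1 -> matches Design
  - employee 3 (Nate): dept_id=NULL, no match -> dropped
  - employee 4 (Aaron): dept_id=3 -> matches Engineering
  - employee 5 (Beth): dept_id=NULL, no match -> dropped
  - employee 6 (Chris): dept_id=2 -> matches Operations
So 2 of 6 rows are dropped.

SQL:
SELECT a.name, b.name AS department
FROM employees a
INNER JOIN departments b ON a.dept_id = b.id

Result:
name  | department 
------+------------
Fiona | Engineering
Bob   | Design     
Aaron | Engineering
Chris | Operations 


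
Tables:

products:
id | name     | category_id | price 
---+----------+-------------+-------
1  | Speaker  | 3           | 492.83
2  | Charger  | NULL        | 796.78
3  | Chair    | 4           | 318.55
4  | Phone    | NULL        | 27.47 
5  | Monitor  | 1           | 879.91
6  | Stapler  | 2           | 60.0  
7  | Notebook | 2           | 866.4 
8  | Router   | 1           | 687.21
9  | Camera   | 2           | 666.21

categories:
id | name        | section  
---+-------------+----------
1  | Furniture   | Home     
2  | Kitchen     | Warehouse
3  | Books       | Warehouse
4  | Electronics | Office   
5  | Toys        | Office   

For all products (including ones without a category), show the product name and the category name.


LEFT JOIN keeps every row from products (the left table); where category_id has no match in categories, the category columns become NULL. Walk through each product:
  - product 1 (Speaker): category_id=3 -> matches Books
  - product 2 (Charger): category_id=NULL, no match -> kept with NULL
  - product 3 (Chair): category_id=4 -> matches Electronics
  - product 4 (Phone): category_id=NULL, no match -> kept with NULL
  - product 5 (Monitor): category_id=1 -> matches Furniture
  - product 6 (Stapler): category_id=2 -> matches Kitchen
  - product 7 (Notebook): category_id=2 -> matches Kitchen
  - product 8 (Router): category_id=1 -> matches Furniture
  - product 9 (Camera): category_id=2 -> matches Kitchen
All 9 rows appear; 2 have NULL category.

SQL:
SELECT a.name, b.name AS category
FROM products a
LEFT JOIN categories b ON a.category_id = b.id

Result:
name     | category   
---------+------------
Speaker  | Books      
Charger  | NULL       
Chair    | Electronics
Phone    | NULL       
Monitor  | Furniture  
Stapler  | Kitchen    
Notebook | Kitchen    
Router   | Furniture  
Camera   | Kitchen    


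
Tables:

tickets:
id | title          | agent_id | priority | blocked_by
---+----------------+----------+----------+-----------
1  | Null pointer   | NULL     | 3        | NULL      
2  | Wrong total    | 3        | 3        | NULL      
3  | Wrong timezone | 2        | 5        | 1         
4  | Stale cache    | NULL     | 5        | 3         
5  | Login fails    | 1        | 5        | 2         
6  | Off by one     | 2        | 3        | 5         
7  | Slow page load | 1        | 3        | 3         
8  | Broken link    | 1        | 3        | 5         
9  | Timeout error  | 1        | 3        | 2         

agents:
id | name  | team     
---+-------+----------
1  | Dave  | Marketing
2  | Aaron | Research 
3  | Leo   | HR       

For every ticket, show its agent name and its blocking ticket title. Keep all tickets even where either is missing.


Two LEFT JOINs from the same base table tickets: one to agents via agent_id, one to tickets itself via blocked_by. Both are LEFT so every ticket is preserved.
Match against agents:
  - ticket 1 (Null pointer): agent_id=NULL, no match -> kept with NULL
  - ticket 2 (Wrong total): agent_id=3 -> matches Leo
  - ticket 3 (Wrong timezone): agent_id=2 -> matches Aaron
  - ticket 4 (Stale cache): agent_id=NULL, no match -> kept with NULL
  - ticket 5 (Login fails): agent_id=1 -> matches Dave
  - ticket 6 (Off by one): agent_id=2 -> matches Aaron
  - ticket 7 (Slow page load): agent_id=1 -> matches Dave
  - ticket 8 (Broken link): agent_id=1 -> matches Dave
  - ticket 9 (Timeout error): agent_id=1 -> matches Dave
Match against tickets (self):
  - ticket 1 (Null pointer): blocked_by=NULL -> NULL
  - ticket 2 (Wrong total): blocked_by=NULL -> NULL
  - ticket 3 (Wrong timezone): blocked_by=1 -> Null pointer
  - ticket 4 (Stale cache): blocked_by=3 -> Wrong timezone
  - ticket 5 (Login fails): blocked_by=2 -> Wrong total
  - ticket 6 (Off by one): blocked_by=5 -> Login fails
  - ticket 7 (Slow page load): blocked_by=3 -> Wrong timezone
  - ticket 8 (Broken link): blocked_by=5 -> Login fails
  - ticket 9 (Timeout error): blocked_by=2 -> Wrong total

SQL:
SELECT a.title, b.name AS agent, c.title AS blocked_by
FROM tickets a
LEFT JOIN agents b ON a.agent_id = b.id
LEFT JOIN tickets c ON a.blocked_by = c.id

Result:
title          | agent | blocked_by    
---------------+-------+---------------
Null pointer   | NULL  | NULL          
Wrong total    | Leo   | NULL          
Wrong timezone | Aaron | Null pointer  
Stale cache    | NULL  | Wrong timezone
Login fails    | Dave  | Wrong total   
Off by one     | Aaron | Login fails   
Slow page load | Dave  | Wrong timezone
Broken link    | Dave  | Login fails   
Timeout error  | Dave  | Wrong total   


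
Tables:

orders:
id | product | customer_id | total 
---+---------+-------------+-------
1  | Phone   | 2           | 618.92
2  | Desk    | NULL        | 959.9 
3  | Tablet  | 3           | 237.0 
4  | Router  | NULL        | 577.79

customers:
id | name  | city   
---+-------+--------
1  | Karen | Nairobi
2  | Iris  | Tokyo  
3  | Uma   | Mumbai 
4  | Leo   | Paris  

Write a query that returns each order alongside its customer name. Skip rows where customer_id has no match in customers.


INNER JOIN keeps only orders rows whose customer_id matches an id in customers. Walk through each order:
  - order 1 (Phone): customer_id=2 -> matches Iris
  - order 2 (Desk): customer_id=NULL, no match -> dropped
  - order 3 (Tablet): customer_id=3 -> matches Uma
  - order 4 (Router): customer_id=NULL, no match -> dropped
So 2 of 4 rows are dropped.

SQL:
SELECT a.product, b.name AS customer
FROM orders a
INNER JOIN customers b ON a.customer_id = b.id

Result:
product | customer
--------+---------
Phone   | Iris    
Tablet  | Uma     


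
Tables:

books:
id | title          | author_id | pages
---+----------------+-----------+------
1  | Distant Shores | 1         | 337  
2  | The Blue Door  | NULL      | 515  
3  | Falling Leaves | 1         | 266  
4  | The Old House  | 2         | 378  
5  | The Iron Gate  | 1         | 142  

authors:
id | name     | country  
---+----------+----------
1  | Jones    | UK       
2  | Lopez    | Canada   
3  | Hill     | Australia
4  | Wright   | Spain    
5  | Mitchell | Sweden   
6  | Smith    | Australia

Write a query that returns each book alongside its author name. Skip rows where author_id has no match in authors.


INNER JOIN keeps only books rows whose author_id matches an id in authors. Walk through each book:
  - book 1 (Distant Shores): author_id=1 -> matches Jones
  - book 2 (The Blue Door): author_id=NULL, no match -> dropped
  - book 3 (Falling Leaves): author_id=1 -> matches Jones
  - book 4 (The Old House): author_id=2 -> matches Lopez
  - book 5 (The Iron Gate): author_id=1 -> matches Jones
So 1 of 5 rows is dropped.

SQL:
SELECT a.title, b.name AS author
FROM books a
INNER JOIN authors b ON a.author_id = b.id

Result:
title          | author
---------------+-------
Distant Shores | Jones 
Falling Leaves | Jones 
The Old House  | Lopez 
The Iron Gate  | Jones 
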